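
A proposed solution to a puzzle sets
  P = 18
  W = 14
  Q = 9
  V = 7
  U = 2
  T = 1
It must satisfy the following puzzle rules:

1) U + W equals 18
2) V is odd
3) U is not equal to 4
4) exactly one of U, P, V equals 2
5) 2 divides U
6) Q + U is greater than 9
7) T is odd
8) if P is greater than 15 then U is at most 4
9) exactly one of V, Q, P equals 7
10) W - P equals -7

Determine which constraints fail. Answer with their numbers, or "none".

1) U + W = 2 + 14 = 16, not 18 — fails.
2) V = 7 is odd — holds.
3) U = 2, and 2 ≠ 4 — holds.
4) U=2, P=18, V=7; 1 of them equals 2 — holds.
5) 2 / 2 = 1, so 2 divides 2 — holds.
6) Q + U = 9 + 2 = 11; 11 > 9 — holds.
7) T = 1 is odd — holds.
8) P = 18 > 15, so we need U ≤ 4; U = 2 ≤ 4 — holds.
9) V=7, Q=9, P=18; 1 of them equals 7 — holds.
10) W - P = 14 - 18 = -4, not -7 — fails.

No — constraints 1 and 10 are not satisfied.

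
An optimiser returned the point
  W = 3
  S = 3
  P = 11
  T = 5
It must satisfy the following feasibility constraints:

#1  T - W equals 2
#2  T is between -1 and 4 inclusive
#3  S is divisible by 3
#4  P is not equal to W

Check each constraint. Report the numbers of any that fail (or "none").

#1 T - W = 5 - 3 = 2  yes
#2 T = 5 is outside [-1, 4]  no
#3 3 / 3 = 1, so 3 divides 3  yes
#4 P = 11, W = 3; distinct  yes

Constraint 2 does not hold.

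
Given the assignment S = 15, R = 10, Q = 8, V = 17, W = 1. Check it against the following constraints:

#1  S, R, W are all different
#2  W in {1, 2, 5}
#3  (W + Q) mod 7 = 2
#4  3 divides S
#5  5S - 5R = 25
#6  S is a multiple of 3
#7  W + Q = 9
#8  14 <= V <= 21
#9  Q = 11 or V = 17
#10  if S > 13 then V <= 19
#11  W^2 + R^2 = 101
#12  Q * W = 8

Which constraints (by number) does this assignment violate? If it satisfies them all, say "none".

#1 values 15, 10, 1 are pairwise distinct  OK
#2 W = 1 is in {1, 2, 5}  OK
#3 W + Q = 9; 9 mod 7 = 2  OK
#4 15 / 3 = 5, so 3 divides 15  OK
#5 5S - 5R = 5(15) - 5(10) = 25  OK
#6 15 / 3 = 5, so 3 divides 15  OK
#7 W + Q = 1 + 8 = 9  OK
#8 V = 17 lies in [14, 21]  OK
#9 Q = 8 ≠ 11, but V = 17 = 17 (second disjunct)  OK
#10 S = 15 > 13, so we need V ≤ 19; V = 17 ≤ 19  OK
#11 W^2 + R^2 = 1^2 + 10^2 = 1 + 100 = 101  OK
#12 Q * W = 8 * 1 = 8  OK

All constraints are satisfied.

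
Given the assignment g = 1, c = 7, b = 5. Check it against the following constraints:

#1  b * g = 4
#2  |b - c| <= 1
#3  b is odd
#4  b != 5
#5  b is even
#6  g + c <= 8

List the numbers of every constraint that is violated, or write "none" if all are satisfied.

#1 b * g = 5 * 1 = 5, not 4  fails
#2 |5 - 7| = 2; 2 > 1, exceeds bound 1  fails
#3 b = 5 is odd  holds
#4 b = 5, but 5 is required to differ  fails
#5 b = 5 is odd  fails
#6 g + c = 1 + 7 = 8; 8 ≤ 8  holds

Violated: 1, 2, 4, and 5.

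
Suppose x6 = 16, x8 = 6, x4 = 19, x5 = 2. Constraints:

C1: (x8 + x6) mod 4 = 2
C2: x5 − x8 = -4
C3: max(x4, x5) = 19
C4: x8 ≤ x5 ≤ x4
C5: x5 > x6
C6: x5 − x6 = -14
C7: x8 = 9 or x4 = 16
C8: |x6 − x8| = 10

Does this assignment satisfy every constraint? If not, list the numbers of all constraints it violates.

C1: x8 + x6 = 22; 22 mod 4 = 2  ✔
C2: x5 − x8 = 2 − 6 = -4  ✔
C3: max(19, 2) = 19  ✔
C4: values 6, 2, 19; x8 = 6 is not ≤ x5 = 2  ✘
C5: x5 = 2, x6 = 16; 2 ≤ 16 (want >)  ✘
C6: x5 − x6 = 2 − 16 = -14  ✔
C7: x8 = 6 ≠ 9 and x4 = 19 ≠ 16; both disjuncts false  ✘
C8: |16 − 6| = 10  ✔

Constraints 4, 5, and 7 do not hold.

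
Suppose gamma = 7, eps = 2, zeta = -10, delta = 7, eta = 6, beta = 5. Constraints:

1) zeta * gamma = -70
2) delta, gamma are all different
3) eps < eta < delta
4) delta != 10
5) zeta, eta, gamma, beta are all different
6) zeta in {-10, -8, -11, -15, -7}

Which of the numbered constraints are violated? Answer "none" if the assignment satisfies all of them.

Violated: 2.

1) zeta * gamma = -10 * 7 = -70 — holds.
2) delta = gamma = 7, not all different — does not hold.
3) values 2 < 6 < 7 — holds.
4) delta = 7, and 7 ≠ 10 — holds.
5) values -10, 6, 7, 5 are pairwise distinct — holds.
6) zeta = -10 is in {-10, -8, -11, -15, -7} — holds.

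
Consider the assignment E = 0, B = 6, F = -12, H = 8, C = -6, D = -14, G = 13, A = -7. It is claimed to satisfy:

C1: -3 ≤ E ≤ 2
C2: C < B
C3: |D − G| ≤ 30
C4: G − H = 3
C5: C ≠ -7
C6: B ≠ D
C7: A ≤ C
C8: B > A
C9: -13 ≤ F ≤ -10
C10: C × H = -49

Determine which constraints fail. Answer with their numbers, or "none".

C1: E = 0 lies in [-3, 2] — holds.
C2: C = -6, B = 6; -6 < 6 — holds.
C3: |-14 − 13| = 27; 27 ≤ 30 — holds.
C4: G − H = 13 − 8 = 5, not 3 — does not hold.
C5: C = -6, and -6 ≠ -7 — holds.
C6: B = 6, D = -14; distinct — holds.
C7: A = -7, C = -6; -7 ≤ -6 — holds.
C8: B = 6, A = -7; 6 > -7 — holds.
C9: F = -12 lies in [-13, -10] — holds.
C10: C × H = -6 × 8 = -48, not -49 — does not hold.

No — constraints 4 and 10 are not satisfied.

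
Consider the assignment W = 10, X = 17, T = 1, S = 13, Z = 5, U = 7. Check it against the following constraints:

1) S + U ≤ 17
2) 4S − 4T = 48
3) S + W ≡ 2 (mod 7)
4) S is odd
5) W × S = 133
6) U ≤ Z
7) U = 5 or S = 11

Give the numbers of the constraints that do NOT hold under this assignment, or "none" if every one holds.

1) S + U = 13 + 7 = 20; 20 > 17, bound 17 not met — violated.
2) 4S − 4T = 4(13) − 4(1) = 48 — satisfied.
3) S + W = 23; 23 mod 7 = 2 — satisfied.
4) S = 13 is odd — satisfied.
5) W × S = 10 × 13 = 130, not 133 — violated.
6) U = 7, Z = 5; 7 > 5 (want ≤) — violated.
7) U = 7 ≠ 5 and S = 13 ≠ 11; both disjuncts false — violated.

No — constraints 1, 5, 6, and 7 are not satisfied.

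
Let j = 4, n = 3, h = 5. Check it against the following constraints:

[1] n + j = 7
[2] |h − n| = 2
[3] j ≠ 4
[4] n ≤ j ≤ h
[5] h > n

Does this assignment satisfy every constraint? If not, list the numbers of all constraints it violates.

Violated: 3.

[1] n + j = 3 + 4 = 7 — holds.
[2] |5 − 3| = 2 — holds.
[3] j = 4, but 4 is required to differ — does not hold.
[4] values 3 ≤ 4 ≤ 5 — holds.
[5] h = 5, n = 3; 5 > 3 — holds.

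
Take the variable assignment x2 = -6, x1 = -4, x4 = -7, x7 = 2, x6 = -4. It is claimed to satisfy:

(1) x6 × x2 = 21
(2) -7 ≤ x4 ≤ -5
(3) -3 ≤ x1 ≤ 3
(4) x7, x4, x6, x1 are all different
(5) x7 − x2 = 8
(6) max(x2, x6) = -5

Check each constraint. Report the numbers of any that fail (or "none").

Constraints 1, 3, 4, 6 do not hold.

(1) x6 × x2 = -4 × (-6) = 24, not 21 — violated.
(2) x4 = -7 lies in [-7, -5] — satisfied.
(3) x1 = -4 is outside [-3, 3] — violated.
(4) x6 = x1 = -4, not all different — violated.
(5) x7 − x2 = 2 − (-6) = 8 — satisfied.
(6) max(-6, -4) = -4, not -5 — violated.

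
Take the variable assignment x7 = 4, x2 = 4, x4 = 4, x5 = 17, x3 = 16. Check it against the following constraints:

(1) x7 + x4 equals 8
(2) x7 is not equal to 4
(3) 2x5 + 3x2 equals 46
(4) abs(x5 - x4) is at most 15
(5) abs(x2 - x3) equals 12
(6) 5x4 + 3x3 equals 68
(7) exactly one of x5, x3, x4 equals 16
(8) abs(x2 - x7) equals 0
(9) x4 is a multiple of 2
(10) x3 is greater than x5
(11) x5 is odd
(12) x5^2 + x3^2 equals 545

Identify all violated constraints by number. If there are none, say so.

(1) x7 + x4 = 4 + 4 = 8 — satisfied.
(2) x7 = 4, but 4 is required to differ — violated.
(3) 2x5 + 3x2 = 2(17) + 3(4) = 46 — satisfied.
(4) abs(17 - 4) = 13; 13 ≤ 15 — satisfied.
(5) abs(4 - 16) = 12 — satisfied.
(6) 5x4 + 3x3 = 5(4) + 3(16) = 68 — satisfied.
(7) x5=17, x3=16, x4=4; 1 of them equals 16 — satisfied.
(8) abs(4 - 4) = 0 — satisfied.
(9) 4 / 2 = 2, so 2 divides 4 — satisfied.
(10) x3 = 16, x5 = 17; 16 ≤ 17 (want >) — violated.
(11) x5 = 17 is odd — satisfied.
(12) x5^2 + x3^2 = 17^2 + 16^2 = 289 + 256 = 545 — satisfied.

No — constraints 2 and 10 are not satisfied.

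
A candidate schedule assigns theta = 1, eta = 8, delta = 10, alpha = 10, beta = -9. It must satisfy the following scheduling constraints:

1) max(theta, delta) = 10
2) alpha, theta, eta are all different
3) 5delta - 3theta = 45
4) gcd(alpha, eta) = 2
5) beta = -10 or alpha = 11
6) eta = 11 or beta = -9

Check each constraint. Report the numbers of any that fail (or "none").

1) max(1, 10) = 10 — OK.
2) values 10, 1, 8 are pairwise distinct — OK.
3) 5delta - 3theta = 5(10) - 3(1) = 47, not 45 — violated.
4) gcd(10, 8) = 2 — OK.
5) beta = -9 ≠ -10 and alpha = 10 ≠ 11; both disjuncts false — violated.
6) eta = 8 ≠ 11, but beta = -9 = -9 (second disjunct) — OK.

Constraints 3 and 5 do not hold.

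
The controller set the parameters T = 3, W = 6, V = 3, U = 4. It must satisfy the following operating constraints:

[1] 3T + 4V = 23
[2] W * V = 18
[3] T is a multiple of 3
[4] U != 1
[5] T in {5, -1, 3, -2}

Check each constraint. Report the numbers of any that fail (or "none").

[1] 3T + 4V = 3(3) + 4(3) = 21, not 23 — violated.
[2] W * V = 6 * 3 = 18 — satisfied.
[3] 3 / 3 = 1, so 3 divides 3 — satisfied.
[4] U = 4, and 4 ≠ 1 — satisfied.
[5] T = 3 is in {5, -1, 3, -2} — satisfied.

Constraint 1 is violated.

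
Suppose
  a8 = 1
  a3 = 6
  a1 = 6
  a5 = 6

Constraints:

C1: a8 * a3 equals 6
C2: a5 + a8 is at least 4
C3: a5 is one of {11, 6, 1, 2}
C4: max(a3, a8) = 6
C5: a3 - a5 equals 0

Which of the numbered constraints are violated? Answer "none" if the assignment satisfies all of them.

C1: a8 * a3 = 1 * 6 = 6  yes
C2: a5 + a8 = 6 + 1 = 7; 7 ≥ 4  yes
C3: a5 = 6 is in {11, 6, 1, 2}  yes
C4: max(6, 1) = 6  yes
C5: a3 - a5 = 6 - 6 = 0  yes

Yes — all constraints hold.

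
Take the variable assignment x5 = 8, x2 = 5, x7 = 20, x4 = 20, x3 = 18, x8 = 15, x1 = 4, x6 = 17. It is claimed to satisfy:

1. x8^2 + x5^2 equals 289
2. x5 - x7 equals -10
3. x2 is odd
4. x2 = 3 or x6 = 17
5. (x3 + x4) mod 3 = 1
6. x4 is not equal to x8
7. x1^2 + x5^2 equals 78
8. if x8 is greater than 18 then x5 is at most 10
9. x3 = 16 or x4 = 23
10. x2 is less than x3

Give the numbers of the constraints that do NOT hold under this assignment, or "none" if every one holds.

The assignment fails constraints 2, 5, 7, 9.

1. x8^2 + x5^2 = 15^2 + 8^2 = 225 + 64 = 289  OK
2. x5 - x7 = 8 - 20 = -12, not -10  FAIL
3. x2 = 5 is odd  OK
4. x2 = 5 ≠ 3, but x6 = 17 = 17 (second disjunct)  OK
5. x3 + x4 = 38; 38 mod 3 = 2, not 1  FAIL
6. x4 = 20, x8 = 15; distinct  OK
7. x1^2 + x5^2 = 4^2 + 8^2 = 16 + 64 = 80, not 78  FAIL
8. x8 = 15, not > 18; antecedent false, conditional vacuously true  OK
9. x3 = 18 ≠ 16 and x4 = 20 ≠ 23; both disjuncts false  FAIL
10. x2 = 5, x3 = 18; 5 < 18  OK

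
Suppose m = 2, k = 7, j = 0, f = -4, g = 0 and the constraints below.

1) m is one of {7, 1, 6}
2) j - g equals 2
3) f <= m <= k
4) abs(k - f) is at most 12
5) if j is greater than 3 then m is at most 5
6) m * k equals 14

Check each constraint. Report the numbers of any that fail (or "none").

1) m = 2 is not in {7, 1, 6} — fails.
2) j - g = 0 - 0 = 0, not 2 — fails.
3) values -4 <= 2 <= 7 — holds.
4) abs(7 - (-4)) = 11; 11 ≤ 12 — holds.
5) j = 0, not > 3; antecedent false, conditional vacuously true — holds.
6) m * k = 2 * 7 = 14 — holds.

The assignment fails constraints 1, 2.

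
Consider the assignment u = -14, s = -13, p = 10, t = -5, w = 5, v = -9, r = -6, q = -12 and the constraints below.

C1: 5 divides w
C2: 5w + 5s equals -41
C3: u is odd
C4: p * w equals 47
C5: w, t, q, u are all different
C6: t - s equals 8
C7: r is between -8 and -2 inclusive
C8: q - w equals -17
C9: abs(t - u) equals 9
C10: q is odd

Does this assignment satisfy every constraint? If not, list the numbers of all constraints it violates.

Constraints 2, 3, 4, 10 are violated.

C1: 5 / 5 = 1, so 5 divides 5  true
C2: 5w + 5s = 5(5) + 5(-13) = -40, not -41  false
C3: u = -14 is even  false
C4: p * w = 10 * 5 = 50, not 47  false
C5: values 5, -5, -12, -14 are pairwise distinct  true
C6: t - s = -5 - (-13) = 8  true
C7: r = -6 lies in [-8, -2]  true
C8: q - w = -12 - 5 = -17  true
C9: abs(-5 - (-14)) = 9  true
C10: q = -12 is even  false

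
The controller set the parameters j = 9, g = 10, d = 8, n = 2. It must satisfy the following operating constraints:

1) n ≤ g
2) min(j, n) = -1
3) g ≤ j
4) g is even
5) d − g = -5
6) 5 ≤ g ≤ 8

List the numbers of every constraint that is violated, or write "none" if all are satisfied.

The assignment fails constraints 2, 3, 5, and 6.

1) n = 2, g = 10; 2 ≤ 10 — holds.
2) min(9, 2) = 2, not -1 — does not hold.
3) g = 10, j = 9; 10 > 9 (want ≤) — does not hold.
4) g = 10 is even — holds.
5) d − g = 8 − 10 = -2, not -5 — does not hold.
6) g = 10 is outside [5, 8] — does not hold.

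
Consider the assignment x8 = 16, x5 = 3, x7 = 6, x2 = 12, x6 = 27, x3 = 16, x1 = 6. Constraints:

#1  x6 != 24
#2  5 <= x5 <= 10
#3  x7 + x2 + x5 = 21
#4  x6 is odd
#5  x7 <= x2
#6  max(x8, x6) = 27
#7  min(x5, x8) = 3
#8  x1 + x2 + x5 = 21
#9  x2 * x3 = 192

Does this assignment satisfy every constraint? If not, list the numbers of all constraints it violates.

#1 x6 = 27, and 27 ≠ 24 — holds.
#2 x5 = 3 is outside [5, 10] — does not hold.
#3 x7 + x2 + x5 = 6 + 12 + 3 = 21 — holds.
#4 x6 = 27 is odd — holds.
#5 x7 = 6, x2 = 12; 6 ≤ 12 — holds.
#6 max(16, 27) = 27 — holds.
#7 min(3, 16) = 3 — holds.
#8 x1 + x2 + x5 = 6 + 12 + 3 = 21 — holds.
#9 x2 * x3 = 12 * 16 = 192 — holds.

Constraint 2 is violated.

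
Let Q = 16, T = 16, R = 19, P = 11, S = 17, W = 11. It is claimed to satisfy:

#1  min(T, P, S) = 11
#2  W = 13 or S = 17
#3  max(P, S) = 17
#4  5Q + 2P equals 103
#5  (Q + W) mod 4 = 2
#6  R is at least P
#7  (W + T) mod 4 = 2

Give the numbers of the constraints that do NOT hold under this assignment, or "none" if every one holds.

#1 min(16, 11, 17) = 11 — holds.
#2 W = 11 ≠ 13, but S = 17 = 17 (second disjunct) — holds.
#3 max(11, 17) = 17 — holds.
#4 5Q + 2P = 5(16) + 2(11) = 102, not 103 — does not hold.
#5 Q + W = 27; 27 mod 4 = 3, not 2 — does not hold.
#6 R = 19, P = 11; 19 ≥ 11 — holds.
#7 W + T = 27; 27 mod 4 = 3, not 2 — does not hold.

No — constraints 4, 5, 7 are not satisfied.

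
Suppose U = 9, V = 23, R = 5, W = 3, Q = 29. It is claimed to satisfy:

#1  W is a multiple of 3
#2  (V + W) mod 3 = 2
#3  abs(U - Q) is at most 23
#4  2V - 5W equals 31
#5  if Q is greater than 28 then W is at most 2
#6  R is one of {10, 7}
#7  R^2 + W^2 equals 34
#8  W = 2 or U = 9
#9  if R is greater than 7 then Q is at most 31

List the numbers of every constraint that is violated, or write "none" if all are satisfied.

Violated: 5 and 6.

#1 3 / 3 = 1, so 3 divides 3 — holds.
#2 V + W = 26; 26 mod 3 = 2 — holds.
#3 abs(9 - 29) = 20; 20 ≤ 23 — holds.
#4 2V - 5W = 2(23) - 5(3) = 31 — holds.
#5 Q = 29 > 28, so we need W ≤ 2; but W = 3 > 2 — does not hold.
#6 R = 5 is not in {10, 7} — does not hold.
#7 R^2 + W^2 = 5^2 + 3^2 = 25 + 9 = 34 — holds.
#8 W = 3 ≠ 2, but U = 9 = 9 (second disjunct) — holds.
#9 R = 5, not > 7; antecedent false, conditional vacuously true — holds.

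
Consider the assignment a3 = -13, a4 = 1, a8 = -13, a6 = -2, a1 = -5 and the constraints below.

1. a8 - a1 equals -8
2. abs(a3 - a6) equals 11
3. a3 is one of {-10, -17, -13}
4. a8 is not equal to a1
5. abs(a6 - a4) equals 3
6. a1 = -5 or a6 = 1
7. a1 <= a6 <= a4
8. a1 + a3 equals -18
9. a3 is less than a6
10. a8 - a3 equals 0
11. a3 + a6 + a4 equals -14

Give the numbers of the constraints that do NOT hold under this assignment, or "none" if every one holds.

No violations.

1. a8 - a1 = -13 - (-5) = -8 — OK.
2. abs(-13 - (-2)) = 11 — OK.
3. a3 = -13 is in {-10, -17, -13} — OK.
4. a8 = -13, a1 = -5; distinct — OK.
5. abs(-2 - 1) = 3 — OK.
6. a1 = -5 = -5 (first disjunct) — OK.
7. values -5 <= -2 <= 1 — OK.
8. a1 + a3 = -5 + (-13) = -18 — OK.
9. a3 = -13, a6 = -2; -13 < -2 — OK.
10. a8 - a3 = -13 - (-13) = 0 — OK.
11. a3 + a6 + a4 = -13 + (-2) + 1 = -14 — OK.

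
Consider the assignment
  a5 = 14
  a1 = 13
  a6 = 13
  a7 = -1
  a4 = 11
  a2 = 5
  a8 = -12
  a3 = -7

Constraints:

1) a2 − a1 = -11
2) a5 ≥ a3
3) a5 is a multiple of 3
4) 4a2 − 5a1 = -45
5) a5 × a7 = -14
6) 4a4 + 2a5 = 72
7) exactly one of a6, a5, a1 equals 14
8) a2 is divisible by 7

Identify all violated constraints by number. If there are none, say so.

Constraints 1, 3, and 8 do not hold.

1) a2 − a1 = 5 − 13 = -8, not -11 — fails.
2) a5 = 14, a3 = -7; 14 ≥ -7 — holds.
3) 14 = 3×4 + 2, so 3 does not divide 14 — fails.
4) 4a2 − 5a1 = 4(5) − 5(13) = -45 — holds.
5) a5 × a7 = 14 × (-1) = -14 — holds.
6) 4a4 + 2a5 = 4(11) + 2(14) = 72 — holds.
7) a6=13, a5=14, a1=13; 1 of them equals 14 — holds.
8) 5 = 7×0 + 5, so 7 does not divide 5 — fails.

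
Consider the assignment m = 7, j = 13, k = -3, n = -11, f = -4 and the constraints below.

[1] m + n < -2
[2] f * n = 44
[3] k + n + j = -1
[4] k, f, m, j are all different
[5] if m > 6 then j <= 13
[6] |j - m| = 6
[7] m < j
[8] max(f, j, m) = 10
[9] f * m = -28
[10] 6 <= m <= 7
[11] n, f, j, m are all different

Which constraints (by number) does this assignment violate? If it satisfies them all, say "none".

[1] m + n = 7 + (-11) = -4; -4 < -2  OK
[2] f * n = -4 * (-11) = 44  OK
[3] k + n + j = -3 + (-11) + 13 = -1  OK
[4] values -3, -4, 7, 13 are pairwise distinct  OK
[5] m = 7 > 6, so we need j ≤ 13; j = 13 ≤ 13  OK
[6] |13 - 7| = 6  OK
[7] m = 7, j = 13; 7 < 13  OK
[8] max(-4, 13, 7) = 13, not 10  FAIL
[9] f * m = -4 * 7 = -28  OK
[10] m = 7 lies in [6, 7]  OK
[11] values -11, -4, 13, 7 are pairwise distinct  OK

Constraint 8 is violated.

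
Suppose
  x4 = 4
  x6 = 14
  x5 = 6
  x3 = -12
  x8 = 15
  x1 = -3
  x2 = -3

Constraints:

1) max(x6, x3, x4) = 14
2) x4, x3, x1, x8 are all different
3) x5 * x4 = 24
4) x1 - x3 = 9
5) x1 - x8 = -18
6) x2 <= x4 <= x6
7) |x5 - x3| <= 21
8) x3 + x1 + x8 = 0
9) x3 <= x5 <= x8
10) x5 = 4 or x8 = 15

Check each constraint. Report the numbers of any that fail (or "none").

No violations.

1) max(14, -12, 4) = 14  ✔
2) values 4, -12, -3, 15 are pairwise distinct  ✔
3) x5 * x4 = 6 * 4 = 24  ✔
4) x1 - x3 = -3 - (-12) = 9  ✔
5) x1 - x8 = -3 - 15 = -18  ✔
6) values -3 <= 4 <= 14  ✔
7) |6 - (-12)| = 18; 18 ≤ 21  ✔
8) x3 + x1 + x8 = -12 + (-3) + 15 = 0  ✔
9) values -12 <= 6 <= 15  ✔
10) x5 = 6 ≠ 4, but x8 = 15 = 15 (second disjunct)  ✔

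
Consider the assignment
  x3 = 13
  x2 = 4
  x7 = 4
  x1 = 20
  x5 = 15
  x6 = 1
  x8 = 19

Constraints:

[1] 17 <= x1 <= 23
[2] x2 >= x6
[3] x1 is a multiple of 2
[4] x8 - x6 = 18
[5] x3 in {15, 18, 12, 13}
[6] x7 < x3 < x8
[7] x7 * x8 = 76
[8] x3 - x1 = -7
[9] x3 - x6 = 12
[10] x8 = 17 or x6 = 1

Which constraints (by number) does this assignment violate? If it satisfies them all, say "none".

[1] x1 = 20 lies in [17, 23] — holds.
[2] x2 = 4, x6 = 1; 4 ≥ 1 — holds.
[3] 20 / 2 = 10, so 2 divides 20 — holds.
[4] x8 - x6 = 19 - 1 = 18 — holds.
[5] x3 = 13 is in {15, 18, 12, 13} — holds.
[6] values 4 < 13 < 19 — holds.
[7] x7 * x8 = 4 * 19 = 76 — holds.
[8] x3 - x1 = 13 - 20 = -7 — holds.
[9] x3 - x6 = 13 - 1 = 12 — holds.
[10] x8 = 19 ≠ 17, but x6 = 1 = 1 (second disjunct) — holds.

None — every constraint holds.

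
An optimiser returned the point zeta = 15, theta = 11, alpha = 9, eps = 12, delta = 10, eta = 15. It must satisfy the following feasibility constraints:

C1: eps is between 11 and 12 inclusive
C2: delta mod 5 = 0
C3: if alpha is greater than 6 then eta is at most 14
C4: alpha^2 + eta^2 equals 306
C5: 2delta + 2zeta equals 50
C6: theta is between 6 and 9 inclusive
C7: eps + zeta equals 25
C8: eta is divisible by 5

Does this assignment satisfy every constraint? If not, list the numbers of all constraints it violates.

Violated: 3, 6, and 7.

C1: eps = 12 lies in [11, 12]  ✓
C2: 10 mod 5 = 0  ✓
C3: alpha = 9 > 6, so we need eta ≤ 14; but eta = 15 > 14  ✗
C4: alpha^2 + eta^2 = 9^2 + 15^2 = 81 + 225 = 306  ✓
C5: 2delta + 2zeta = 2(10) + 2(15) = 50  ✓
C6: theta = 11 is outside [6, 9]  ✗
C7: eps + zeta = 12 + 15 = 27, not 25  ✗
C8: 15 / 5 = 3, so 5 divides 15  ✓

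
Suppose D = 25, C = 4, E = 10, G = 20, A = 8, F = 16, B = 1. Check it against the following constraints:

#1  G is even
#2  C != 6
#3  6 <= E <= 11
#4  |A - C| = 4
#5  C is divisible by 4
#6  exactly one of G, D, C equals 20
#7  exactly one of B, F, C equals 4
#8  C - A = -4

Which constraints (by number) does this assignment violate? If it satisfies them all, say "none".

#1 G = 20 is even — satisfied.
#2 C = 4, and 4 ≠ 6 — satisfied.
#3 E = 10 lies in [6, 11] — satisfied.
#4 |8 - 4| = 4 — satisfied.
#5 4 / 4 = 1, so 4 divides 4 — satisfied.
#6 G=20, D=25, C=4; 1 of them equals 20 — satisfied.
#7 B=1, F=16, C=4; 1 of them equals 4 — satisfied.
#8 C - A = 4 - 8 = -4 — satisfied.

None — every constraint holds.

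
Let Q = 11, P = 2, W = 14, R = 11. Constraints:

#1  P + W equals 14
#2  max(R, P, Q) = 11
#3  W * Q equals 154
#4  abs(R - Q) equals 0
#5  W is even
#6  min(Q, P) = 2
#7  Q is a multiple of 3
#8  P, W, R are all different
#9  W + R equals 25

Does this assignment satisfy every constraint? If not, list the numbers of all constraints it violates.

The assignment fails constraints 1 and 7.

#1 P + W = 2 + 14 = 16, not 14 — violated.
#2 max(11, 2, 11) = 11 — satisfied.
#3 W * Q = 14 * 11 = 154 — satisfied.
#4 abs(11 - 11) = 0 — satisfied.
#5 W = 14 is even — satisfied.
#6 min(11, 2) = 2 — satisfied.
#7 11 = 3*3 + 2, so 3 does not divide 11 — violated.
#8 values 2, 14, 11 are pairwise distinct — satisfied.
#9 W + R = 14 + 11 = 25 — satisfied.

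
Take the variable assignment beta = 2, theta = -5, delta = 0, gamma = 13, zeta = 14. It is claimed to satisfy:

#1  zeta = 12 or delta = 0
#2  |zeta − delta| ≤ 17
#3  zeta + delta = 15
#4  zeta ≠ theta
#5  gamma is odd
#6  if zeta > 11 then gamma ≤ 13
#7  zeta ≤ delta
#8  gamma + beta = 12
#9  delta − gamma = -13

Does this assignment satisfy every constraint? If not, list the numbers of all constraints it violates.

Violated: 3, 7, and 8.

#1 zeta = 14 ≠ 12, but delta = 0 = 0 (second disjunct)  OK
#2 |14 − 0| = 14; 14 ≤ 17  OK
#3 zeta + delta = 14 + 0 = 14, not 15  FAIL
#4 zeta = 14, theta = -5; distinct  OK
#5 gamma = 13 is odd  OK
#6 zeta = 14 > 11, so we need gamma ≤ 13; gamma = 13 ≤ 13  OK
#7 zeta = 14, delta = 0; 14 > 0 (want ≤)  FAIL
#8 gamma + beta = 13 + 2 = 15, not 12  FAIL
#9 delta − gamma = 0 − 13 = -13  OK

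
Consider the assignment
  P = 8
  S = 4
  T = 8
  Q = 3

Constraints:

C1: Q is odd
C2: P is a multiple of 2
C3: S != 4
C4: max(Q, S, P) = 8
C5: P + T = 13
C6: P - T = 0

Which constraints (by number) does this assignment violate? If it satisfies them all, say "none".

C1: Q = 3 is odd  holds
C2: 8 / 2 = 4, so 2 divides 8  holds
C3: S = 4, but 4 is required to differ  fails
C4: max(3, 4, 8) = 8  holds
C5: P + T = 8 + 8 = 16, not 13  fails
C6: P - T = 8 - 8 = 0  holds

No — constraints 3 and 5 are not satisfied.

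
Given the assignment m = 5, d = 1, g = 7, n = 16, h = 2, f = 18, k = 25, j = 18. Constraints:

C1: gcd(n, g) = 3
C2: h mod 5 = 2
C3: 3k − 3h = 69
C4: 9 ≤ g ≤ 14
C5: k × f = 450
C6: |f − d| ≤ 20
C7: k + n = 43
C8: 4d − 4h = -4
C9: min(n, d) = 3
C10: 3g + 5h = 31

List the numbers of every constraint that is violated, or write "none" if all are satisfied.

C1: gcd(16, 7) = 1, not 3  ✗
C2: 2 mod 5 = 2  ✓
C3: 3k − 3h = 3(25) − 3(2) = 69  ✓
C4: g = 7 is outside [9, 14]  ✗
C5: k × f = 25 × 18 = 450  ✓
C6: |18 − 1| = 17; 17 ≤ 20  ✓
C7: k + n = 25 + 16 = 41, not 43  ✗
C8: 4d − 4h = 4(1) − 4(2) = -4  ✓
C9: min(16, 1) = 1, not 3  ✗
C10: 3g + 5h = 3(7) + 5(2) = 31  ✓

Constraints 1, 4, 7, 9 are violated.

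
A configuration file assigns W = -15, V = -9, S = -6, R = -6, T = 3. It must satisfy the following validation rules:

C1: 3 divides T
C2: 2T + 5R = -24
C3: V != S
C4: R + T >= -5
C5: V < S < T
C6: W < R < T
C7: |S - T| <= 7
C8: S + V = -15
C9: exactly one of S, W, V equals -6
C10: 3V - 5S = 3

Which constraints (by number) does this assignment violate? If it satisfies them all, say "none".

Violated: 7.

C1: 3 / 3 = 1, so 3 divides 3 — holds.
C2: 2T + 5R = 2(3) + 5(-6) = -24 — holds.
C3: V = -9, S = -6; distinct — holds.
C4: R + T = -6 + 3 = -3; -3 ≥ -5 — holds.
C5: values -9 < -6 < 3 — holds.
C6: values -15 < -6 < 3 — holds.
C7: |-6 - 3| = 9; 9 > 7, exceeds bound 7 — fails.
C8: S + V = -6 + (-9) = -15 — holds.
C9: S=-6, W=-15, V=-9; 1 of them equals -6 — holds.
C10: 3V - 5S = 3(-9) - 5(-6) = 3 — holds.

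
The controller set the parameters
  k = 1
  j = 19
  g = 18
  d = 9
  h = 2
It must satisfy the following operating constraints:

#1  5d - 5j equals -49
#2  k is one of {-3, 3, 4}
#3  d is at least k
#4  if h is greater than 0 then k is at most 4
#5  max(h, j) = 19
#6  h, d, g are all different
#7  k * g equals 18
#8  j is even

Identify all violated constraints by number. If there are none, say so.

#1 5d - 5j = 5(9) - 5(19) = -50, not -49 — does not hold.
#2 k = 1 is not in {-3, 3, 4} — does not hold.
#3 d = 9, k = 1; 9 ≥ 1 — holds.
#4 h = 2 > 0, so we need k ≤ 4; k = 1 ≤ 4 — holds.
#5 max(2, 19) = 19 — holds.
#6 values 2, 9, 18 are pairwise distinct — holds.
#7 k * g = 1 * 18 = 18 — holds.
#8 j = 19 is odd — does not hold.

The assignment fails constraints 1, 2, and 8.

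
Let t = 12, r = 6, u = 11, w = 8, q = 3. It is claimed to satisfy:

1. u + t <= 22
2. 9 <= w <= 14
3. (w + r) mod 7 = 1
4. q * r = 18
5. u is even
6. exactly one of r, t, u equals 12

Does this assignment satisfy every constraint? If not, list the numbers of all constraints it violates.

1. u + t = 11 + 12 = 23; 23 > 22, bound 22 not met  ✗
2. w = 8 is outside [9, 14]  ✗
3. w + r = 14; 14 mod 7 = 0, not 1  ✗
4. q * r = 3 * 6 = 18  ✓
5. u = 11 is odd  ✗
6. r=6, t=12, u=11; 1 of them equals 12  ✓

Constraints 1, 2, 3, 5 are violated.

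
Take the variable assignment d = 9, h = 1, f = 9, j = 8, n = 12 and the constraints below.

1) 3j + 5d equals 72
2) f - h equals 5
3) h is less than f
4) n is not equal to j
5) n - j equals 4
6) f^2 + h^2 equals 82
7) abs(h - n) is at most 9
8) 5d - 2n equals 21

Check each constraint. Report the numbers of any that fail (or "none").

1) 3j + 5d = 3(8) + 5(9) = 69, not 72  ✘
2) f - h = 9 - 1 = 8, not 5  ✘
3) h = 1, f = 9; 1 < 9  ✔
4) n = 12, j = 8; distinct  ✔
5) n - j = 12 - 8 = 4  ✔
6) f^2 + h^2 = 9^2 + 1^2 = 81 + 1 = 82  ✔
7) abs(1 - 12) = 11; 11 > 9, exceeds bound 9  ✘
8) 5d - 2n = 5(9) - 2(12) = 21  ✔

The assignment fails constraints 1, 2, and 7.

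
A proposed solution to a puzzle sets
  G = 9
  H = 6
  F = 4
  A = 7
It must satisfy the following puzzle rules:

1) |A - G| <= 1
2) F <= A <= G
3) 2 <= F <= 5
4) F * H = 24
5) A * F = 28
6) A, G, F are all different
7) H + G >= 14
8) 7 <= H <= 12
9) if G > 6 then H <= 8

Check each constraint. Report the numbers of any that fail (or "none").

No — constraints 1 and 8 are not satisfied.

1) |7 - 9| = 2; 2 > 1, exceeds bound 1  FAIL
2) values 4 <= 7 <= 9  OK
3) F = 4 lies in [2, 5]  OK
4) F * H = 4 * 6 = 24  OK
5) A * F = 7 * 4 = 28  OK
6) values 7, 9, 4 are pairwise distinct  OK
7) H + G = 6 + 9 = 15; 15 ≥ 14  OK
8) H = 6 is outside [7, 12]  FAIL
9) G = 9 > 6, so we need H ≤ 8; H = 6 ≤ 8  OK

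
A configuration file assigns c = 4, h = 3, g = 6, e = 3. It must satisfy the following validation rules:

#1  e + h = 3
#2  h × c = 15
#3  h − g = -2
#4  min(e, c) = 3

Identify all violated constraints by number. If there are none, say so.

The assignment fails constraints 1, 2, and 3.

#1 e + h = 3 + 3 = 6, not 3  FAIL
#2 h × c = 3 × 4 = 12, not 15  FAIL
#3 h − g = 3 − 6 = -3, not -2  FAIL
#4 min(3, 4) = 3  OK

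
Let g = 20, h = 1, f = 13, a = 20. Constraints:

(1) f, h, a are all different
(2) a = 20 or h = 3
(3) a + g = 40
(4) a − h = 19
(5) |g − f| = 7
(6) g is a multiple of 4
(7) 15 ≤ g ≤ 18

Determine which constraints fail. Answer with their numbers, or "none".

(1) values 13, 1, 20 are pairwise distinct — holds.
(2) a = 20 = 20 (first disjunct) — holds.
(3) a + g = 20 + 20 = 40 — holds.
(4) a − h = 20 − 1 = 19 — holds.
(5) |20 − 13| = 7 — holds.
(6) 20 / 4 = 5, so 4 divides 20 — holds.
(7) g = 20 is outside [15, 18] — fails.

The assignment fails constraint 7.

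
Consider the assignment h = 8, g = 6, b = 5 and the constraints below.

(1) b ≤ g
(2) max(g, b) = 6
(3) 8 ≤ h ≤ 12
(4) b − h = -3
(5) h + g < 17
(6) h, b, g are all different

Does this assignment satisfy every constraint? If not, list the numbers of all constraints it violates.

(1) b = 5, g = 6; 5 ≤ 6 — satisfied.
(2) max(6, 5) = 6 — satisfied.
(3) h = 8 lies in [8, 12] — satisfied.
(4) b − h = 5 − 8 = -3 — satisfied.
(5) h + g = 8 + 6 = 14; 14 < 17 — satisfied.
(6) values 8, 5, 6 are pairwise distinct — satisfied.

None — every constraint holds.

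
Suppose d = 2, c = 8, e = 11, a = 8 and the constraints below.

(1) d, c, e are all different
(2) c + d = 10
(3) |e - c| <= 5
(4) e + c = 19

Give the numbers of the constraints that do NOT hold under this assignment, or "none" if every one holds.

None — every constraint holds.

(1) values 2, 8, 11 are pairwise distinct  OK
(2) c + d = 8 + 2 = 10  OK
(3) |11 - 8| = 3; 3 ≤ 5  OK
(4) e + c = 11 + 8 = 19  OK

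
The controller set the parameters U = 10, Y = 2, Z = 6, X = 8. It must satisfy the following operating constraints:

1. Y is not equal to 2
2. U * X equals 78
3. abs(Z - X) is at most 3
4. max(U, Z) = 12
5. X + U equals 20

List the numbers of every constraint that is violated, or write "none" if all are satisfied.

1. Y = 2, but 2 is required to differ — fails.
2. U * X = 10 * 8 = 80, not 78 — fails.
3. abs(6 - 8) = 2; 2 ≤ 3 — holds.
4. max(10, 6) = 10, not 12 — fails.
5. X + U = 8 + 10 = 18, not 20 — fails.

Constraints 1, 2, 4, and 5 are violated.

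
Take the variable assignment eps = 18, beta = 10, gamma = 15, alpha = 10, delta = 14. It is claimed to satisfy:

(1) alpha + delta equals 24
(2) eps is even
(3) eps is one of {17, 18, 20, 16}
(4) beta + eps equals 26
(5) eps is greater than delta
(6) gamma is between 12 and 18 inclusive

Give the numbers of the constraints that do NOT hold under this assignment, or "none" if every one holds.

Constraint 4 is violated.

(1) alpha + delta = 10 + 14 = 24  true
(2) eps = 18 is even  true
(3) eps = 18 is in {17, 18, 20, 16}  true
(4) beta + eps = 10 + 18 = 28, not 26  false
(5) eps = 18, delta = 14; 18 > 14  true
(6) gamma = 15 lies in [12, 18]  true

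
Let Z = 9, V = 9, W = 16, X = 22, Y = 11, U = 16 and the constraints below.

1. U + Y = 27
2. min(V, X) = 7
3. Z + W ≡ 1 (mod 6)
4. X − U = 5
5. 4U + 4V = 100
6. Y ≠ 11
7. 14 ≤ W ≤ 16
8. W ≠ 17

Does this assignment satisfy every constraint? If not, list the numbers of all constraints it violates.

1. U + Y = 16 + 11 = 27  yes
2. min(9, 22) = 9, not 7  no
3. Z + W = 25; 25 mod 6 = 1  yes
4. X − U = 22 − 16 = 6, not 5  no
5. 4U + 4V = 4(16) + 4(9) = 100  yes
6. Y = 11, but 11 is required to differ  no
7. W = 16 lies in [14, 16]  yes
8. W = 16, and 16 ≠ 17  yes

Violated: 2, 4, 6.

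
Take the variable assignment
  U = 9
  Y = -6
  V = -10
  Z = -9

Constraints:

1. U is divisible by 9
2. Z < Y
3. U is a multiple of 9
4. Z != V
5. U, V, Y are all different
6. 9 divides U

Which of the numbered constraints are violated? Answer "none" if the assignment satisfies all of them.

1. 9 / 9 = 1, so 9 divides 9 — holds.
2. Z = -9, Y = -6; -9 < -6 — holds.
3. 9 / 9 = 1, so 9 divides 9 — holds.
4. Z = -9, V = -10; distinct — holds.
5. values 9, -10, -6 are pairwise distinct — holds.
6. 9 / 9 = 1, so 9 divides 9 — holds.

None — every constraint holds.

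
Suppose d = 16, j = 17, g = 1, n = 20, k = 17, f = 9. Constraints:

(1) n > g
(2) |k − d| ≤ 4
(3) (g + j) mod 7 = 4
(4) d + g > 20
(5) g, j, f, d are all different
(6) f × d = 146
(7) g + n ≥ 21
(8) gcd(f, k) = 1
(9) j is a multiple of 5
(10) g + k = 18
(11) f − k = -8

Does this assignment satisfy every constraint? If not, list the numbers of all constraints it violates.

No — constraints 4, 6, 9 are not satisfied.

(1) n = 20, g = 1; 20 > 1 — satisfied.
(2) |17 − 16| = 1; 1 ≤ 4 — satisfied.
(3) g + j = 18; 18 mod 7 = 4 — satisfied.
(4) d + g = 16 + 1 = 17; 17 ≤ 20, bound 20 not met — violated.
(5) values 1, 17, 9, 16 are pairwise distinct — satisfied.
(6) f × d = 9 × 16 = 144, not 146 — violated.
(7) g + n = 1 + 20 = 21; 21 ≥ 21 — satisfied.
(8) gcd(9, 17) = 1 — satisfied.
(9) 17 = 5×3 + 2, so 5 does not divide 17 — violated.
(10) g + k = 1 + 17 = 18 — satisfied.
(11) f − k = 9 − 17 = -8 — satisfied.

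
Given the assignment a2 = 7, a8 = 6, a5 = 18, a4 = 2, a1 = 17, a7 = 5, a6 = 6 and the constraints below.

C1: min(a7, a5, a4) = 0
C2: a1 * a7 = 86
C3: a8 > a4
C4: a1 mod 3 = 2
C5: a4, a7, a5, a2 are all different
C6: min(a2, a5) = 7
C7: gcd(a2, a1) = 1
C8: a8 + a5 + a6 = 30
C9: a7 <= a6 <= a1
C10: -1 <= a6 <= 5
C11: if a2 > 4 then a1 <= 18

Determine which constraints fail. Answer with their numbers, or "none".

Constraints 1, 2, 10 are violated.

C1: min(5, 18, 2) = 2, not 0  fails
C2: a1 * a7 = 17 * 5 = 85, not 86  fails
C3: a8 = 6, a4 = 2; 6 > 2  holds
C4: 17 mod 3 = 2  holds
C5: values 2, 5, 18, 7 are pairwise distinct  holds
C6: min(7, 18) = 7  holds
C7: gcd(7, 17) = 1  holds
C8: a8 + a5 + a6 = 6 + 18 + 6 = 30  holds
C9: values 5 <= 6 <= 17  holds
C10: a6 = 6 is outside [-1, 5]  fails
C11: a2 = 7 > 4, so we need a1 ≤ 18; a1 = 17 ≤ 18  holds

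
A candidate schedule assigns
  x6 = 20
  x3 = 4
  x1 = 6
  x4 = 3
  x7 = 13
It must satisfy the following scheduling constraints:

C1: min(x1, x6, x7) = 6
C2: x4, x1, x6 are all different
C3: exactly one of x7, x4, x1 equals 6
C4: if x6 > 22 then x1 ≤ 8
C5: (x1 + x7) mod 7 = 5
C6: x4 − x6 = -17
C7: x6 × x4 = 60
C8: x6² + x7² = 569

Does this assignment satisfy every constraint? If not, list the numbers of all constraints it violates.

No violations.

C1: min(6, 20, 13) = 6  ✓
C2: values 3, 6, 20 are pairwise distinct  ✓
C3: x7=13, x4=3, x1=6; 1 of them equals 6  ✓
C4: x6 = 20, not > 22; antecedent false, conditional vacuously true  ✓
C5: x1 + x7 = 19; 19 mod 7 = 5  ✓
C6: x4 − x6 = 3 − 20 = -17  ✓
C7: x6 × x4 = 20 × 3 = 60  ✓
C8: x6² + x7² = 20² + 13² = 400 + 169 = 569  ✓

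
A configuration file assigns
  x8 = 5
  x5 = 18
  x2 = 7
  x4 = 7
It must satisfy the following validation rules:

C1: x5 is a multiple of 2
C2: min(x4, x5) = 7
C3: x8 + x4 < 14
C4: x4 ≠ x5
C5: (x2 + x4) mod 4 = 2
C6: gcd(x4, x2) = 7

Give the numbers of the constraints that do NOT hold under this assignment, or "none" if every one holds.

All constraints are satisfied.

C1: 18 / 2 = 9, so 2 divides 18 — OK.
C2: min(7, 18) = 7 — OK.
C3: x8 + x4 = 5 + 7 = 12; 12 < 14 — OK.
C4: x4 = 7, x5 = 18; distinct — OK.
C5: x2 + x4 = 14; 14 mod 4 = 2 — OK.
C6: gcd(7, 7) = 7 — OK.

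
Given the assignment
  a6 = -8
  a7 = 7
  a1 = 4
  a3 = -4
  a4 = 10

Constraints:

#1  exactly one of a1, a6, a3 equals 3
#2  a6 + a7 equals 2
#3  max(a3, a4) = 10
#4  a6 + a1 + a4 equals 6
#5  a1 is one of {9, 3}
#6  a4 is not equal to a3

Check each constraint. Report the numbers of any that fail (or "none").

No — constraints 1, 2, and 5 are not satisfied.

#1 a1=4, a6=-8, a3=-4; 0 of them equal 3, not exactly one  no
#2 a6 + a7 = -8 + 7 = -1, not 2  no
#3 max(-4, 10) = 10  yes
#4 a6 + a1 + a4 = -8 + 4 + 10 = 6  yes
#5 a1 = 4 is not in {9, 3}  no
#6 a4 = 10, a3 = -4; distinct  yes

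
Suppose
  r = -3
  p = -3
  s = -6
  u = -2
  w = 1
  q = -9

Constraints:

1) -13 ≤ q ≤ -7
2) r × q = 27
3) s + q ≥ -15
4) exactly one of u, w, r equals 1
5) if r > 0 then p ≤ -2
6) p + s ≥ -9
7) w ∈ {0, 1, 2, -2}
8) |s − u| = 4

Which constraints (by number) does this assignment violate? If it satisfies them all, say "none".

1) q = -9 lies in [-13, -7]  ✓
2) r × q = -3 × (-9) = 27  ✓
3) s + q = -6 + (-9) = -15; -15 ≥ -15  ✓
4) u=-2, w=1, r=-3; 1 of them equals 1  ✓
5) r = -3, not > 0; antecedent false, conditional vacuously true  ✓
6) p + s = -3 + (-6) = -9; -9 ≥ -9  ✓
7) w = 1 is in {0, 1, 2, -2}  ✓
8) |-6 − (-2)| = 4  ✓

Yes — all constraints hold.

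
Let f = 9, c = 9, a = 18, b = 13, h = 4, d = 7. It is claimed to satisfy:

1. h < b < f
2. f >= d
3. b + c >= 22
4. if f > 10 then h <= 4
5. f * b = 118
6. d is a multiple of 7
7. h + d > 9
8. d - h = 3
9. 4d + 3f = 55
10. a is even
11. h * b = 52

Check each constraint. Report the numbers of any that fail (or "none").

Constraints 1, 5 are violated.

1. values 4, 13, 9; b = 13 is not < f = 9  ✘
2. f = 9, d = 7; 9 ≥ 7  ✔
3. b + c = 13 + 9 = 22; 22 ≥ 22  ✔
4. f = 9, not > 10; antecedent false, conditional vacuously true  ✔
5. f * b = 9 * 13 = 117, not 118  ✘
6. 7 / 7 = 1, so 7 divides 7  ✔
7. h + d = 4 + 7 = 11; 11 > 9  ✔
8. d - h = 7 - 4 = 3  ✔
9. 4d + 3f = 4(7) + 3(9) = 55  ✔
10. a = 18 is even  ✔
11. h * b = 4 * 13 = 52  ✔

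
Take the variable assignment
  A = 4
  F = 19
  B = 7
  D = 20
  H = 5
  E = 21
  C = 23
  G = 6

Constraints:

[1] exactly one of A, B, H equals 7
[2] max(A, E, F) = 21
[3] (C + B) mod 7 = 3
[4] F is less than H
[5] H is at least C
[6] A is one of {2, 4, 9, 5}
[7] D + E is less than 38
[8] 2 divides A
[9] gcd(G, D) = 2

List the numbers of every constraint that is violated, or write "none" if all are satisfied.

No — constraints 3, 4, 5, and 7 are not satisfied.

[1] A=4, B=7, H=5; 1 of them equals 7  ✓
[2] max(4, 21, 19) = 21  ✓
[3] C + B = 30; 30 mod 7 = 2, not 3  ✗
[4] F = 19, H = 5; 19 ≥ 5 (want <)  ✗
[5] H = 5, C = 23; 5 < 23 (want ≥)  ✗
[6] A = 4 is in {2, 4, 9, 5}  ✓
[7] D + E = 20 + 21 = 41; 41 ≥ 38, bound 38 not met  ✗
[8] 4 / 2 = 2, so 2 divides 4  ✓
[9] gcd(6, 20) = 2  ✓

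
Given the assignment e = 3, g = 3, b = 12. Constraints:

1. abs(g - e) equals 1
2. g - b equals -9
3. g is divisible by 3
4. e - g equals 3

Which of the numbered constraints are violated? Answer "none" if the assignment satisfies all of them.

1. abs(3 - 3) = 0, not 1 — fails.
2. g - b = 3 - 12 = -9 — holds.
3. 3 / 3 = 1, so 3 divides 3 — holds.
4. e - g = 3 - 3 = 0, not 3 — fails.

Constraints 1, 4 are violated.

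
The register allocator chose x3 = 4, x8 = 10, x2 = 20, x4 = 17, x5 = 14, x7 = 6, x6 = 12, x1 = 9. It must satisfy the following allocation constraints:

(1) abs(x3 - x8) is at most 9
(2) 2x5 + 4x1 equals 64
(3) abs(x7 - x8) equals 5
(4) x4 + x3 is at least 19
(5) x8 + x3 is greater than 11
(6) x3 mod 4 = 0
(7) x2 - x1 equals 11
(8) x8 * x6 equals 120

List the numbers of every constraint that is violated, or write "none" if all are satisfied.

(1) abs(4 - 10) = 6; 6 ≤ 9  holds
(2) 2x5 + 4x1 = 2(14) + 4(9) = 64  holds
(3) abs(6 - 10) = 4, not 5  fails
(4) x4 + x3 = 17 + 4 = 21; 21 ≥ 19  holds
(5) x8 + x3 = 10 + 4 = 14; 14 > 11  holds
(6) 4 mod 4 = 0  holds
(7) x2 - x1 = 20 - 9 = 11  holds
(8) x8 * x6 = 10 * 12 = 120  holds

Constraint 3 does not hold.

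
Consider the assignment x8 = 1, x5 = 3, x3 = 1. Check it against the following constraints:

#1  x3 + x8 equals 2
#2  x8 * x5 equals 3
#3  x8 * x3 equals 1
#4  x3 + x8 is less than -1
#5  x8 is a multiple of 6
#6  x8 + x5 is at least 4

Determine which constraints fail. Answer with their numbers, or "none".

Constraints 4 and 5 do not hold.

#1 x3 + x8 = 1 + 1 = 2  OK
#2 x8 * x5 = 1 * 3 = 3  OK
#3 x8 * x3 = 1 * 1 = 1  OK
#4 x3 + x8 = 1 + 1 = 2; 2 ≥ -1, bound -1 not met  FAIL
#5 1 = 6*0 + 1, so 6 does not divide 1  FAIL
#6 x8 + x5 = 1 + 3 = 4; 4 ≥ 4  OK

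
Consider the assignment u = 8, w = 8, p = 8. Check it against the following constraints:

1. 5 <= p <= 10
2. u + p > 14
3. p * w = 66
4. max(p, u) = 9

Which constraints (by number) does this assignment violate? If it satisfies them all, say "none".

1. p = 8 lies in [5, 10] — OK.
2. u + p = 8 + 8 = 16; 16 > 14 — OK.
3. p * w = 8 * 8 = 64, not 66 — violated.
4. max(8, 8) = 8, not 9 — violated.

Violated: 3 and 4.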